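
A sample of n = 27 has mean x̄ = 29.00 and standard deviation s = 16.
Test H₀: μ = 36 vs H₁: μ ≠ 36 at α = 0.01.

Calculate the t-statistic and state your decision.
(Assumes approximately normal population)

Answer: t = -2.2733, fail to reject H₀

Derivation:
df = n - 1 = 26
SE = s/√n = 16/√27 = 3.0792
t = (x̄ - μ₀)/SE = (29.00 - 36)/3.0792 = -2.2733
Critical value: t_{0.005,26} = ±2.779
p-value ≈ 0.0315
Decision: fail to reject H₀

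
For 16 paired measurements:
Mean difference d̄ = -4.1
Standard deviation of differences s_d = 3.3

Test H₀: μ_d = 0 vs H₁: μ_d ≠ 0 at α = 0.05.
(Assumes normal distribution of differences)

Answer: t = -4.9697, reject H₀

Derivation:
df = n - 1 = 15
SE = s_d/√n = 3.3/√16 = 0.8250
t = d̄/SE = -4.1/0.8250 = -4.9697
Critical value: t_{0.025,15} = ±2.131
p-value ≈ 0.0002
Decision: reject H₀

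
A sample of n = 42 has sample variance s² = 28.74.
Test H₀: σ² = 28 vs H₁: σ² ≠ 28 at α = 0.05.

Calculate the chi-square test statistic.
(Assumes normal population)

df = n - 1 = 41
χ² = (n-1)s²/σ₀² = 41×28.74/28 = 42.0836
Critical values: χ²_{0.975,41} = 25.215, χ²_{0.025,41} = 60.561
Rejection region: χ² < 25.215 or χ² > 60.561
Decision: fail to reject H₀

Answer: χ² = 42.0836, fail to reject H₀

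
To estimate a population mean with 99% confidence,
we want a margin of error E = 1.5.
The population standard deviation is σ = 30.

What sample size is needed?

z_0.005 = 2.576
n = (z×σ/E)² = (2.576×30/1.5)²
n = 2654.3104
Round up: n = 2655

Answer: n = 2655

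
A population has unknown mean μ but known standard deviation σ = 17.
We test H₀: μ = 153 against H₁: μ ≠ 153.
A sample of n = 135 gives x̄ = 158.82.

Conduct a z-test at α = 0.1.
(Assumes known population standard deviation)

Standard error: SE = σ/√n = 17/√135 = 1.4631
z-statistic: z = (x̄ - μ₀)/SE = (158.82 - 153)/1.4631 = 3.9779
Critical value: ±1.645
p-value = 0.0001
Decision: reject H₀

Answer: z = 3.9779, reject H₀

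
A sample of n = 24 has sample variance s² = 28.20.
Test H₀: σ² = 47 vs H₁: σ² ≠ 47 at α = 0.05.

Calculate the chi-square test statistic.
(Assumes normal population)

df = n - 1 = 23
χ² = (n-1)s²/σ₀² = 23×28.20/47 = 13.8000
Critical values: χ²_{0.975,23} = 11.689, χ²_{0.025,23} = 38.076
Rejection region: χ² < 11.689 or χ² > 38.076
Decision: fail to reject H₀

Answer: χ² = 13.8000, fail to reject H₀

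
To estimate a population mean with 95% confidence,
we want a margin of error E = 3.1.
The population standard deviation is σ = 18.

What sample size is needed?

z_0.025 = 1.960
n = (z×σ/E)² = (1.960×18/3.1)²
n = 129.5191
Round up: n = 130

Answer: n = 130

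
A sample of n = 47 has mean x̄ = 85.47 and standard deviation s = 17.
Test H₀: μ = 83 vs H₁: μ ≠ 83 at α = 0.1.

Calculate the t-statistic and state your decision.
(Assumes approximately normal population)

df = n - 1 = 46
SE = s/√n = 17/√47 = 2.4797
t = (x̄ - μ₀)/SE = (85.47 - 83)/2.4797 = 0.9961
Critical value: t_{0.05,46} = ±1.679
p-value ≈ 0.3244
Decision: fail to reject H₀

Answer: t = 0.9961, fail to reject H₀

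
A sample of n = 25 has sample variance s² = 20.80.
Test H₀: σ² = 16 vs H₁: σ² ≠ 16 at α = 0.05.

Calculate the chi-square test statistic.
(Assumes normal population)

Answer: χ² = 31.2000, fail to reject H₀

Derivation:
df = n - 1 = 24
χ² = (n-1)s²/σ₀² = 24×20.80/16 = 31.2000
Critical values: χ²_{0.975,24} = 12.401, χ²_{0.025,24} = 39.364
Rejection region: χ² < 12.401 or χ² > 39.364
Decision: fail to reject H₀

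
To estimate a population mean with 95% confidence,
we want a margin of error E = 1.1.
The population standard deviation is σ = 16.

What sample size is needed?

Answer: n = 813

Derivation:
z_0.025 = 1.960
n = (z×σ/E)² = (1.960×16/1.1)²
n = 812.7683
Round up: n = 813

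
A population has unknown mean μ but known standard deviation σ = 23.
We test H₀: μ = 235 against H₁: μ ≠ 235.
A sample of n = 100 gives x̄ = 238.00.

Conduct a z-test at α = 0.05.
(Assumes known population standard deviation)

Standard error: SE = σ/√n = 23/√100 = 2.3000
z-statistic: z = (x̄ - μ₀)/SE = (238.00 - 235)/2.3000 = 1.3043
Critical value: ±1.960
p-value = 0.1921
Decision: fail to reject H₀

Answer: z = 1.3043, fail to reject H₀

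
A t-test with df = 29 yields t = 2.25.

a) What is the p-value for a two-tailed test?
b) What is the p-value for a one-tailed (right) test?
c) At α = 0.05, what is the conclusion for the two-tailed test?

Using t-distribution with df = 29:
a) Two-tailed: p = 2×P(T > 2.25) = 0.0322
b) One-tailed: p = P(T > 2.25) = 0.0161
c) 0.0322 < 0.05, reject H₀

Answer: a) 0.0322, b) 0.0161, c) reject H₀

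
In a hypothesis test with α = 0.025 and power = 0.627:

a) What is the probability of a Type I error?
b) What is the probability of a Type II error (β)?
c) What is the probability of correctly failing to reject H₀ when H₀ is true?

a) Type I error probability = α = 0.025
b) Power = P(reject H₀ | H₁ true) = 1 - β = 0.627, so Type II error probability = β = 1 - Power = 0.373
c) P(fail to reject H₀ | H₀ true) = 1 - α = 0.975

Answer: a) 0.025, b) 0.373, c) 0.975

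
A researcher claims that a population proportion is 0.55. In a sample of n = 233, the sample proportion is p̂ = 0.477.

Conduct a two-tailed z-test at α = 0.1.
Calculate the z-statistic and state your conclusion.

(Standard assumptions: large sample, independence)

H₀: p = 0.55, H₁: p ≠ 0.55
Standard error: SE = √(p₀(1-p₀)/n) = √(0.55×0.45/233) = 0.032592
z-statistic: z = (p̂ - p₀)/SE = (0.477 - 0.55)/0.032592 = -2.2398
Critical value: z_0.05 = ±1.645
p-value = 0.0251
Decision: reject H₀ at α = 0.1

Answer: z = -2.2398, reject H₀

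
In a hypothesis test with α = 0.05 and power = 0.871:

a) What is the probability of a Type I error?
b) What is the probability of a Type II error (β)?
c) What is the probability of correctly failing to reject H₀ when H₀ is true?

a) Type I error probability = α = 0.05
b) Power = P(reject H₀ | H₁ true) = 1 - β = 0.871, so Type II error probability = β = 1 - Power = 0.129
c) P(fail to reject H₀ | H₀ true) = 1 - α = 0.95

Answer: a) 0.05, b) 0.129, c) 0.95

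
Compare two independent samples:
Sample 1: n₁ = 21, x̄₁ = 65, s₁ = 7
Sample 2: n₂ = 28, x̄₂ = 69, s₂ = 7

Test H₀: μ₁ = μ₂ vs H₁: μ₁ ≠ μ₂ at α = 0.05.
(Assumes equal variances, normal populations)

Answer: t = -1.9795, fail to reject H₀

Derivation:
Pooled variance: s²_p = [20×7² + 27×7²]/(47) = 49.0000
s_p = 7.0000
SE = s_p×√(1/n₁ + 1/n₂) = 7.0000×√(1/21 + 1/28) = 2.0207
t = (x̄₁ - x̄₂)/SE = (65 - 69)/2.0207 = -1.9795
df = 47, t-critical = ±2.012
Decision: fail to reject H₀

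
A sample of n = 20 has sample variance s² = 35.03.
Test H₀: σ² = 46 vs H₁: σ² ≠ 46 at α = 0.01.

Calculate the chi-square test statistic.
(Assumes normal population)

df = n - 1 = 19
χ² = (n-1)s²/σ₀² = 19×35.03/46 = 14.4689
Critical values: χ²_{0.995,19} = 6.844, χ²_{0.005,19} = 38.582
Rejection region: χ² < 6.844 or χ² > 38.582
Decision: fail to reject H₀

Answer: χ² = 14.4689, fail to reject H₀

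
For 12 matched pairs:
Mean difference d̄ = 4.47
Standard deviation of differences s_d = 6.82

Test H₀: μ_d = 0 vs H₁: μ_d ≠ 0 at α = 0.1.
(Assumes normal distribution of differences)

df = n - 1 = 11
SE = s_d/√n = 6.82/√12 = 1.9688
t = d̄/SE = 4.47/1.9688 = 2.2704
Critical value: t_{0.05,11} = ±1.796
p-value ≈ 0.0443
Decision: reject H₀

Answer: t = 2.2704, reject H₀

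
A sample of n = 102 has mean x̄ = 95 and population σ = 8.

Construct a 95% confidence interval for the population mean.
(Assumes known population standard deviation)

Answer: (93.4475, 96.5525)

Derivation:
Confidence level: 95%, α = 0.05
z_0.025 = 1.960
SE = σ/√n = 8/√102 = 0.7921
Margin of error = 1.960 × 0.7921 = 1.5525
CI: x̄ ± margin = 95 ± 1.5525
CI: (93.4475, 96.5525)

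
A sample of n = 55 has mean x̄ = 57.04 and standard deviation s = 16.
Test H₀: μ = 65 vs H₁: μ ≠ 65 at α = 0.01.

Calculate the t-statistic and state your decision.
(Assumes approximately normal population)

df = n - 1 = 54
SE = s/√n = 16/√55 = 2.1574
t = (x̄ - μ₀)/SE = (57.04 - 65)/2.1574 = -3.6896
Critical value: t_{0.005,54} = ±2.670
p-value ≈ 0.0005
Decision: reject H₀

Answer: t = -3.6896, reject H₀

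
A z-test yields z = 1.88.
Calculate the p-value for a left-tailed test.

For z = 1.88:
p = P(Z < 1.88) = Φ(1.88) = 0.9699

Answer: p-value ≈ 0.9699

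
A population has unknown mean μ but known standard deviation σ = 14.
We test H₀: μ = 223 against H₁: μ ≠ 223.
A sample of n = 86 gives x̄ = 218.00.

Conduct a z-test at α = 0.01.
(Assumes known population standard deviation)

Standard error: SE = σ/√n = 14/√86 = 1.5097
z-statistic: z = (x̄ - μ₀)/SE = (218.00 - 223)/1.5097 = -3.3119
Critical value: ±2.576
p-value = 0.0009
Decision: reject H₀

Answer: z = -3.3119, reject H₀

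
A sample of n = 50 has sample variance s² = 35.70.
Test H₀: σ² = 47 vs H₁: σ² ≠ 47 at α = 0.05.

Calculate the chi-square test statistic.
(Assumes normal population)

Answer: χ² = 37.2191, fail to reject H₀

Derivation:
df = n - 1 = 49
χ² = (n-1)s²/σ₀² = 49×35.70/47 = 37.2191
Critical values: χ²_{0.975,49} = 31.555, χ²_{0.025,49} = 70.222
Rejection region: χ² < 31.555 or χ² > 70.222
Decision: fail to reject H₀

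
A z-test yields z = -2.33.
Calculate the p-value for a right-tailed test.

For z = -2.33:
p = P(Z > -2.33) = 1 - Φ(-2.33) = 0.9901

Answer: p-value ≈ 0.9901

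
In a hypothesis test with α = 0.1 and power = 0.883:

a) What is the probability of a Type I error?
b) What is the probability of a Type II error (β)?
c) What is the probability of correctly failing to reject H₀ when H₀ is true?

Answer: a) 0.1, b) 0.117, c) 0.9

Derivation:
a) Type I error probability = α = 0.1
b) Power = P(reject H₀ | H₁ true) = 1 - β = 0.883, so Type II error probability = β = 1 - Power = 0.117
c) P(fail to reject H₀ | H₀ true) = 1 - α = 0.9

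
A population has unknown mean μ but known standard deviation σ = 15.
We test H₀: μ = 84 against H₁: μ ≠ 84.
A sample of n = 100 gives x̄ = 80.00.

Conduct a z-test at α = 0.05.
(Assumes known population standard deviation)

Standard error: SE = σ/√n = 15/√100 = 1.5000
z-statistic: z = (x̄ - μ₀)/SE = (80.00 - 84)/1.5000 = -2.6667
Critical value: ±1.960
p-value = 0.0077
Decision: reject H₀

Answer: z = -2.6667, reject H₀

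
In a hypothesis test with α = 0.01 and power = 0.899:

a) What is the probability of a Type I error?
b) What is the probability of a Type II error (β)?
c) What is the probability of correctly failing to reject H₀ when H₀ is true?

a) Type I error probability = α = 0.01
b) Power = P(reject H₀ | H₁ true) = 1 - β = 0.899, so Type II error probability = β = 1 - Power = 0.101
c) P(fail to reject H₀ | H₀ true) = 1 - α = 0.99

Answer: a) 0.01, b) 0.101, c) 0.99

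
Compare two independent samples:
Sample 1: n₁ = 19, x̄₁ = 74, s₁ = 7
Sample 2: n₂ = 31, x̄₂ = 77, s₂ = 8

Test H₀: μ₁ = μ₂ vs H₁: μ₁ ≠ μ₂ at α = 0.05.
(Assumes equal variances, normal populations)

Pooled variance: s²_p = [18×7² + 30×8²]/(48) = 58.3750
s_p = 7.6404
SE = s_p×√(1/n₁ + 1/n₂) = 7.6404×√(1/19 + 1/31) = 2.2261
t = (x̄₁ - x̄₂)/SE = (74 - 77)/2.2261 = -1.3476
df = 48, t-critical = ±2.011
Decision: fail to reject H₀

Answer: t = -1.3476, fail to reject H₀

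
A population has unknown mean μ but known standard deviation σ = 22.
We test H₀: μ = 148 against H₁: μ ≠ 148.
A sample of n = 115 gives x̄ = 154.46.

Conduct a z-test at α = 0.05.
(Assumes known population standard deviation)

Answer: z = 3.1489, reject H₀

Derivation:
Standard error: SE = σ/√n = 22/√115 = 2.0515
z-statistic: z = (x̄ - μ₀)/SE = (154.46 - 148)/2.0515 = 3.1489
Critical value: ±1.960
p-value = 0.0016
Decision: reject H₀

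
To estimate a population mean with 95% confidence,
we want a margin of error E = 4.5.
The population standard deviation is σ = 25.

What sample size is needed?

Answer: n = 119

Derivation:
z_0.025 = 1.960
n = (z×σ/E)² = (1.960×25/4.5)²
n = 118.5679
Round up: n = 119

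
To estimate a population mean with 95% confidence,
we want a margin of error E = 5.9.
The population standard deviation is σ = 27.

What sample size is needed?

Answer: n = 81

Derivation:
z_0.025 = 1.960
n = (z×σ/E)² = (1.960×27/5.9)²
n = 80.4518
Round up: n = 81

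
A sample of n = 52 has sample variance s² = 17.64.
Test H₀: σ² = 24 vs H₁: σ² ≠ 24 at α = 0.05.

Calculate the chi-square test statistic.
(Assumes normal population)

Answer: χ² = 37.4850, fail to reject H₀

Derivation:
df = n - 1 = 51
χ² = (n-1)s²/σ₀² = 51×17.64/24 = 37.4850
Critical values: χ²_{0.975,51} = 33.162, χ²_{0.025,51} = 72.616
Rejection region: χ² < 33.162 or χ² > 72.616
Decision: fail to reject H₀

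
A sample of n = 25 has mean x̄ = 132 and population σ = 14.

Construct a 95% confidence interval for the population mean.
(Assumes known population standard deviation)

Answer: (126.5120, 137.4880)

Derivation:
Confidence level: 95%, α = 0.05
z_0.025 = 1.960
SE = σ/√n = 14/√25 = 2.8000
Margin of error = 1.960 × 2.8000 = 5.4880
CI: x̄ ± margin = 132 ± 5.4880
CI: (126.5120, 137.4880)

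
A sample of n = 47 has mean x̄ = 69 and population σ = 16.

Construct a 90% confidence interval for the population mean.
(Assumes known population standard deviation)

Answer: (65.1609, 72.8391)

Derivation:
Confidence level: 90%, α = 0.1
z_0.05 = 1.645
SE = σ/√n = 16/√47 = 2.3338
Margin of error = 1.645 × 2.3338 = 3.8391
CI: x̄ ± margin = 69 ± 3.8391
CI: (65.1609, 72.8391)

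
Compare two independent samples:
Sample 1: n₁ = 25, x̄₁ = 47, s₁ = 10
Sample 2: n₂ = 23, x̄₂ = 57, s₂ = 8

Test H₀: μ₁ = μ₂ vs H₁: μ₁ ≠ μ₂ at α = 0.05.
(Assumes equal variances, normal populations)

Answer: t = -3.8040, reject H₀

Derivation:
Pooled variance: s²_p = [24×10² + 22×8²]/(46) = 82.7826
s_p = 9.0985
SE = s_p×√(1/n₁ + 1/n₂) = 9.0985×√(1/25 + 1/23) = 2.6288
t = (x̄₁ - x̄₂)/SE = (47 - 57)/2.6288 = -3.8040
df = 46, t-critical = ±2.013
Decision: reject H₀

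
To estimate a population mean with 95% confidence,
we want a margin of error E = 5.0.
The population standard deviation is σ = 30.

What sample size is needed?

Answer: n = 139

Derivation:
z_0.025 = 1.960
n = (z×σ/E)² = (1.960×30/5.0)²
n = 138.2976
Round up: n = 139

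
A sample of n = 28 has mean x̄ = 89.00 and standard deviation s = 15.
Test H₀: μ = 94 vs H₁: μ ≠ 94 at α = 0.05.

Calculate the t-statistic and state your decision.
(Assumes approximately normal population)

Answer: t = -1.7639, fail to reject H₀

Derivation:
df = n - 1 = 27
SE = s/√n = 15/√28 = 2.8347
t = (x̄ - μ₀)/SE = (89.00 - 94)/2.8347 = -1.7639
Critical value: t_{0.025,27} = ±2.052
p-value ≈ 0.0891
Decision: fail to reject H₀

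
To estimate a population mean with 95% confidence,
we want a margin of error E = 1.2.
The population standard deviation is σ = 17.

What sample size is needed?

z_0.025 = 1.960
n = (z×σ/E)² = (1.960×17/1.2)²
n = 770.9878
Round up: n = 771

Answer: n = 771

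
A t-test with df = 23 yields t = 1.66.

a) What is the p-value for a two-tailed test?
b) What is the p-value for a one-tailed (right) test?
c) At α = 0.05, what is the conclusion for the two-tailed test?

Using t-distribution with df = 23:
a) Two-tailed: p = 2×P(T > 1.66) = 0.1105
b) One-tailed: p = P(T > 1.66) = 0.0552
c) 0.1105 ≥ 0.05, fail to reject H₀

Answer: a) 0.1105, b) 0.0552, c) fail to reject H₀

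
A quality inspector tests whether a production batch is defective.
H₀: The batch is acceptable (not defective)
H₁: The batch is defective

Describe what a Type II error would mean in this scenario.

Answer: Shipping a defective batch to customers

Derivation:
Type I error (α): Rejecting H₀ when H₀ is true
Type II error (β): Failing to reject H₀ when H₁ is true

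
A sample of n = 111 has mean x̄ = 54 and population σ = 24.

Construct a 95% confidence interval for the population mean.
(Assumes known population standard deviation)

Confidence level: 95%, α = 0.05
z_0.025 = 1.960
SE = σ/√n = 24/√111 = 2.2780
Margin of error = 1.960 × 2.2780 = 4.4649
CI: x̄ ± margin = 54 ± 4.4649
CI: (49.5351, 58.4649)

Answer: (49.5351, 58.4649)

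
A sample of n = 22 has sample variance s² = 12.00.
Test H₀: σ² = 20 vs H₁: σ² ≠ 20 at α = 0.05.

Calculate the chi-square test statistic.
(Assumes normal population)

Answer: χ² = 12.6000, fail to reject H₀

Derivation:
df = n - 1 = 21
χ² = (n-1)s²/σ₀² = 21×12.00/20 = 12.6000
Critical values: χ²_{0.975,21} = 10.283, χ²_{0.025,21} = 35.479
Rejection region: χ² < 10.283 or χ² > 35.479
Decision: fail to reject H₀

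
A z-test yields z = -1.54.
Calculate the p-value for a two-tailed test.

For z = -1.54:
p = 2×P(Z > |-1.54|) = 2×(1 - Φ(1.54)) = 0.1236

Answer: p-value ≈ 0.1236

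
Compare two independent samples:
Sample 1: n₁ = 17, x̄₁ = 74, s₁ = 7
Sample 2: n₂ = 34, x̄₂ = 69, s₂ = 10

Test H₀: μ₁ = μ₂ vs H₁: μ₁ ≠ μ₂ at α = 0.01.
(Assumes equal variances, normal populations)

Answer: t = 1.8437, fail to reject H₀

Derivation:
Pooled variance: s²_p = [16×7² + 33×10²]/(49) = 83.3469
s_p = 9.1295
SE = s_p×√(1/n₁ + 1/n₂) = 9.1295×√(1/17 + 1/34) = 2.7119
t = (x̄₁ - x̄₂)/SE = (74 - 69)/2.7119 = 1.8437
df = 49, t-critical = ±2.680
Decision: fail to reject H₀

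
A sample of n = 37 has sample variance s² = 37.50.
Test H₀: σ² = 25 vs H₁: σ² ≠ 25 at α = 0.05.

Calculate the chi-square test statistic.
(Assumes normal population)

Answer: χ² = 54.0000, fail to reject H₀

Derivation:
df = n - 1 = 36
χ² = (n-1)s²/σ₀² = 36×37.50/25 = 54.0000
Critical values: χ²_{0.975,36} = 21.336, χ²_{0.025,36} = 54.437
Rejection region: χ² < 21.336 or χ² > 54.437
Decision: fail to reject H₀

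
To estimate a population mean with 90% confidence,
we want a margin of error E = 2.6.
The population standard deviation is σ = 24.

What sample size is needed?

z_0.05 = 1.645
n = (z×σ/E)² = (1.645×24/2.6)²
n = 230.5725
Round up: n = 231

Answer: n = 231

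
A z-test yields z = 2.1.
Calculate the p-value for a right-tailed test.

Answer: p-value ≈ 0.0179

Derivation:
For z = 2.1:
p = P(Z > 2.1) = 1 - Φ(2.1) = 0.0179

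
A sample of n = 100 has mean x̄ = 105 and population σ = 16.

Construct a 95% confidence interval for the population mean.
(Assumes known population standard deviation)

Answer: (101.8640, 108.1360)

Derivation:
Confidence level: 95%, α = 0.05
z_0.025 = 1.960
SE = σ/√n = 16/√100 = 1.6000
Margin of error = 1.960 × 1.6000 = 3.1360
CI: x̄ ± margin = 105 ± 3.1360
CI: (101.8640, 108.1360)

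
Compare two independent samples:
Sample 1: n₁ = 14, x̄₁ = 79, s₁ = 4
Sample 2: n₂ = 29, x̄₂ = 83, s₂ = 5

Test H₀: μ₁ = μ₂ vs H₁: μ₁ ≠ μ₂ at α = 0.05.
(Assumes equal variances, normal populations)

Pooled variance: s²_p = [13×4² + 28×5²]/(41) = 22.1463
s_p = 4.7060
SE = s_p×√(1/n₁ + 1/n₂) = 4.7060×√(1/14 + 1/29) = 1.5315
t = (x̄₁ - x̄₂)/SE = (79 - 83)/1.5315 = -2.6118
df = 41, t-critical = ±2.020
Decision: reject H₀

Answer: t = -2.6118, reject H₀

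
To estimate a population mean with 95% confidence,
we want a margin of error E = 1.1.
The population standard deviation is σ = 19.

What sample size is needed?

Answer: n = 1147

Derivation:
z_0.025 = 1.960
n = (z×σ/E)² = (1.960×19/1.1)²
n = 1146.1302
Round up: n = 1147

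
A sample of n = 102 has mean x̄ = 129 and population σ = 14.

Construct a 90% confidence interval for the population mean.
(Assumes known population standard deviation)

Confidence level: 90%, α = 0.1
z_0.05 = 1.645
SE = σ/√n = 14/√102 = 1.3862
Margin of error = 1.645 × 1.3862 = 2.2803
CI: x̄ ± margin = 129 ± 2.2803
CI: (126.7197, 131.2803)

Answer: (126.7197, 131.2803)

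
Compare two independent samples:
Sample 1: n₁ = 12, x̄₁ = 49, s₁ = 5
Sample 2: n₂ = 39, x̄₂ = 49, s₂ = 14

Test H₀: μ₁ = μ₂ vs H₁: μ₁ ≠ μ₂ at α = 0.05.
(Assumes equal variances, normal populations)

Answer: t = 0.0000, fail to reject H₀

Derivation:
Pooled variance: s²_p = [11×5² + 38×14²]/(49) = 157.6122
s_p = 12.5544
SE = s_p×√(1/n₁ + 1/n₂) = 12.5544×√(1/12 + 1/39) = 4.1444
t = (x̄₁ - x̄₂)/SE = (49 - 49)/4.1444 = 0.0000
df = 49, t-critical = ±2.010
Decision: fail to reject H₀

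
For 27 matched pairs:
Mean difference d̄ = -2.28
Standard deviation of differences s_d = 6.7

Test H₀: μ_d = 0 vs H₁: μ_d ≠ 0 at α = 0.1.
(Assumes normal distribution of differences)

df = n - 1 = 26
SE = s_d/√n = 6.7/√27 = 1.2894
t = d̄/SE = -2.28/1.2894 = -1.7683
Critical value: t_{0.05,26} = ±1.706
p-value ≈ 0.0887
Decision: reject H₀

Answer: t = -1.7683, reject H₀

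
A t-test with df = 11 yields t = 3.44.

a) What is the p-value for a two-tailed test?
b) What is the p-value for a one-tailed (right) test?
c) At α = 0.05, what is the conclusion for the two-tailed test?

Answer: a) 0.0055, b) 0.0028, c) reject H₀

Derivation:
Using t-distribution with df = 11:
a) Two-tailed: p = 2×P(T > 3.44) = 0.0055
b) One-tailed: p = P(T > 3.44) = 0.0028
c) 0.0055 < 0.05, reject H₀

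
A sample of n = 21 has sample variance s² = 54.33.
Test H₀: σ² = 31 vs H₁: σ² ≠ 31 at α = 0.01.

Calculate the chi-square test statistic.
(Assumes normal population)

df = n - 1 = 20
χ² = (n-1)s²/σ₀² = 20×54.33/31 = 35.0516
Critical values: χ²_{0.995,20} = 7.434, χ²_{0.005,20} = 39.997
Rejection region: χ² < 7.434 or χ² > 39.997
Decision: fail to reject H₀

Answer: χ² = 35.0516, fail to reject H₀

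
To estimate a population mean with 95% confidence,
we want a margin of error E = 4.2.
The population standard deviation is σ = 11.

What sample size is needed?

z_0.025 = 1.960
n = (z×σ/E)² = (1.960×11/4.2)²
n = 26.3511
Round up: n = 27

Answer: n = 27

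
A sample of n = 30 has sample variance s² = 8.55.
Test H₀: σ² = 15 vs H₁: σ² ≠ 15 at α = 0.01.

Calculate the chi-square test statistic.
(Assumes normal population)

df = n - 1 = 29
χ² = (n-1)s²/σ₀² = 29×8.55/15 = 16.5300
Critical values: χ²_{0.995,29} = 13.121, χ²_{0.005,29} = 52.336
Rejection region: χ² < 13.121 or χ² > 52.336
Decision: fail to reject H₀

Answer: χ² = 16.5300, fail to reject H₀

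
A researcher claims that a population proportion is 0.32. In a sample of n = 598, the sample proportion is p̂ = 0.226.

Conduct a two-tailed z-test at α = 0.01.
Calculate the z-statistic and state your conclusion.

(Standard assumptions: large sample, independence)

H₀: p = 0.32, H₁: p ≠ 0.32
Standard error: SE = √(p₀(1-p₀)/n) = √(0.32×0.68/598) = 0.019076
z-statistic: z = (p̂ - p₀)/SE = (0.226 - 0.32)/0.019076 = -4.9277
Critical value: z_0.005 = ±2.576
p-value < 0.0001
Decision: reject H₀ at α = 0.01

Answer: z = -4.9277, reject H₀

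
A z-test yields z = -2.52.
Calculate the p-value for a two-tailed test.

For z = -2.52:
p = 2×P(Z > |-2.52|) = 2×(1 - Φ(2.52)) = 0.0117

Answer: p-value ≈ 0.0117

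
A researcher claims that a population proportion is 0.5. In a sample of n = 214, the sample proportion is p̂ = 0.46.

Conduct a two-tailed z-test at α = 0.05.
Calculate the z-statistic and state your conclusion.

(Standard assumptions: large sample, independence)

H₀: p = 0.5, H₁: p ≠ 0.5
Standard error: SE = √(p₀(1-p₀)/n) = √(0.5×0.5/214) = 0.034179
z-statistic: z = (p̂ - p₀)/SE = (0.46 - 0.5)/0.034179 = -1.1703
Critical value: z_0.025 = ±1.960
p-value = 0.2419
Decision: fail to reject H₀ at α = 0.05

Answer: z = -1.1703, fail to reject H₀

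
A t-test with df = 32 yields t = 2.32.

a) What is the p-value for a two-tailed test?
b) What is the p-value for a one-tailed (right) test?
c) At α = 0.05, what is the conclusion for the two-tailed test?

Using t-distribution with df = 32:
a) Two-tailed: p = 2×P(T > 2.32) = 0.0269
b) One-tailed: p = P(T > 2.32) = 0.0134
c) 0.0269 < 0.05, reject H₀

Answer: a) 0.0269, b) 0.0134, c) reject H₀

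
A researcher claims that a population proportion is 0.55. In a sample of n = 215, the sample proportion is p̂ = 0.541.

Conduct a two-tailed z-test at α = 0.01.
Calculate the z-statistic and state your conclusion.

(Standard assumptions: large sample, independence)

H₀: p = 0.55, H₁: p ≠ 0.55
Standard error: SE = √(p₀(1-p₀)/n) = √(0.55×0.45/215) = 0.033929
z-statistic: z = (p̂ - p₀)/SE = (0.541 - 0.55)/0.033929 = -0.2653
Critical value: z_0.005 = ±2.576
p-value = 0.7908
Decision: fail to reject H₀ at α = 0.01

Answer: z = -0.2653, fail to reject H₀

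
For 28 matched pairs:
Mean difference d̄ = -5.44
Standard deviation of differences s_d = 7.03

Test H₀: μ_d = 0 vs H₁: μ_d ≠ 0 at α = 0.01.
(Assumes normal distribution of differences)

df = n - 1 = 27
SE = s_d/√n = 7.03/√28 = 1.3285
t = d̄/SE = -5.44/1.3285 = -4.0948
Critical value: t_{0.005,27} = ±2.771
p-value ≈ 0.0003
Decision: reject H₀

Answer: t = -4.0948, reject H₀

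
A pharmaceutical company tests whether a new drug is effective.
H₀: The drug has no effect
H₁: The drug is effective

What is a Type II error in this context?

Answer: Failing to detect the drug's effect when it actually works

Derivation:
Type I error (α): Rejecting H₀ when H₀ is true
Type II error (β): Failing to reject H₀ when H₁ is true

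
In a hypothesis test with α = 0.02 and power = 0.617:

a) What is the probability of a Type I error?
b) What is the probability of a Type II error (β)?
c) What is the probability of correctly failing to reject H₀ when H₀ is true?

a) Type I error probability = α = 0.02
b) Power = P(reject H₀ | H₁ true) = 1 - β = 0.617, so Type II error probability = β = 1 - Power = 0.383
c) P(fail to reject H₀ | H₀ true) = 1 - α = 0.98

Answer: a) 0.02, b) 0.383, c) 0.98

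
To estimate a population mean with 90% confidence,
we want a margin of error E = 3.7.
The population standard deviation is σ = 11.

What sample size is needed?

Answer: n = 24

Derivation:
z_0.05 = 1.645
n = (z×σ/E)² = (1.645×11/3.7)²
n = 23.9174
Round up: n = 24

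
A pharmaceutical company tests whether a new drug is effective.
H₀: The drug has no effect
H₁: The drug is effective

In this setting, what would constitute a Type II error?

Type I error (α): Rejecting H₀ when H₀ is true
Type II error (β): Failing to reject H₀ when H₁ is true

Answer: Failing to detect the drug's effect when it actually works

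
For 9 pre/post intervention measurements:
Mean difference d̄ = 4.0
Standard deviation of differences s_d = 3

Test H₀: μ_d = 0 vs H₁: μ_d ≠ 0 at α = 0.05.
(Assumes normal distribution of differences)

df = n - 1 = 8
SE = s_d/√n = 3/√9 = 1.0000
t = d̄/SE = 4.0/1.0000 = 4.0000
Critical value: t_{0.025,8} = ±2.306
p-value ≈ 0.0039
Decision: reject H₀

Answer: t = 4.0000, reject H₀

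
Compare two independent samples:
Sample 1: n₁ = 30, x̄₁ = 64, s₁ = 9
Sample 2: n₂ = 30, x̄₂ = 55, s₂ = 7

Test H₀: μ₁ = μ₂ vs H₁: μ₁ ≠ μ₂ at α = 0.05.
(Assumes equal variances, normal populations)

Answer: t = 4.3234, reject H₀

Derivation:
Pooled variance: s²_p = [29×9² + 29×7²]/(58) = 65.0000
s_p = 8.0623
SE = s_p×√(1/n₁ + 1/n₂) = 8.0623×√(1/30 + 1/30) = 2.0817
t = (x̄₁ - x̄₂)/SE = (64 - 55)/2.0817 = 4.3234
df = 58, t-critical = ±2.002
Decision: reject H₀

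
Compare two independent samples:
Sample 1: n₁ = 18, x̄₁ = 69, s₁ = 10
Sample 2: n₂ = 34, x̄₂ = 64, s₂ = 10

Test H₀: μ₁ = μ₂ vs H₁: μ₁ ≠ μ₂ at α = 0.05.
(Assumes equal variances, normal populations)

Pooled variance: s²_p = [17×10² + 33×10²]/(50) = 100.0000
s_p = 10.0000
SE = s_p×√(1/n₁ + 1/n₂) = 10.0000×√(1/18 + 1/34) = 2.9149
t = (x̄₁ - x̄₂)/SE = (69 - 64)/2.9149 = 1.7153
df = 50, t-critical = ±2.009
Decision: fail to reject H₀

Answer: t = 1.7153, fail to reject H₀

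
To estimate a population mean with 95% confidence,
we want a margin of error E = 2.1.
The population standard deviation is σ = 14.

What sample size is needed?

Answer: n = 171

Derivation:
z_0.025 = 1.960
n = (z×σ/E)² = (1.960×14/2.1)²
n = 170.7378
Round up: n = 171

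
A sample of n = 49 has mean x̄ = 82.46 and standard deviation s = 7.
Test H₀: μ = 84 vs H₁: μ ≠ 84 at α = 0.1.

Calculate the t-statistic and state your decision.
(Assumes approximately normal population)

df = n - 1 = 48
SE = s/√n = 7/√49 = 1.0000
t = (x̄ - μ₀)/SE = (82.46 - 84)/1.0000 = -1.5400
Critical value: t_{0.05,48} = ±1.677
p-value ≈ 0.1301
Decision: fail to reject H₀

Answer: t = -1.5400, fail to reject H₀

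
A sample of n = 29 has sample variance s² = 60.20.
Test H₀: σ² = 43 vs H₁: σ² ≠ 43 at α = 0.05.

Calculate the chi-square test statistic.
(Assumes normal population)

Answer: χ² = 39.2000, fail to reject H₀

Derivation:
df = n - 1 = 28
χ² = (n-1)s²/σ₀² = 28×60.20/43 = 39.2000
Critical values: χ²_{0.975,28} = 15.308, χ²_{0.025,28} = 44.461
Rejection region: χ² < 15.308 or χ² > 44.461
Decision: fail to reject H₀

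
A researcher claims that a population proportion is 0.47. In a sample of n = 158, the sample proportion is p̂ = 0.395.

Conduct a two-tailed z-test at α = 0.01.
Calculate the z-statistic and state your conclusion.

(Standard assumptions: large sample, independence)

Answer: z = -1.8889, fail to reject H₀

Derivation:
H₀: p = 0.47, H₁: p ≠ 0.47
Standard error: SE = √(p₀(1-p₀)/n) = √(0.47×0.53/158) = 0.039706
z-statistic: z = (p̂ - p₀)/SE = (0.395 - 0.47)/0.039706 = -1.8889
Critical value: z_0.005 = ±2.576
p-value = 0.0589
Decision: fail to reject H₀ at α = 0.01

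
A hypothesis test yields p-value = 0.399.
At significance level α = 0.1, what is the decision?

Answer: fail to reject H₀

Derivation:
Compare p-value to α:
0.399 ≥ 0.1
Decision: fail to reject H₀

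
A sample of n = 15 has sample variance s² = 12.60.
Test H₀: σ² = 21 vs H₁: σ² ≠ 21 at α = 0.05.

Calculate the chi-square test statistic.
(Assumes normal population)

df = n - 1 = 14
χ² = (n-1)s²/σ₀² = 14×12.60/21 = 8.4000
Critical values: χ²_{0.975,14} = 5.629, χ²_{0.025,14} = 26.119
Rejection region: χ² < 5.629 or χ² > 26.119
Decision: fail to reject H₀

Answer: χ² = 8.4000, fail to reject H₀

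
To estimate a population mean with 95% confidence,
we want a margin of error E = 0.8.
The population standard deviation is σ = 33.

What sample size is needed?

Answer: n = 6537

Derivation:
z_0.025 = 1.960
n = (z×σ/E)² = (1.960×33/0.8)²
n = 6536.7225
Round up: n = 6537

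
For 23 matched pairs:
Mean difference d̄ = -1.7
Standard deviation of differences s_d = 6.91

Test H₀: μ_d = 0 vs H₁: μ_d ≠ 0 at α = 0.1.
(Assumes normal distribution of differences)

Answer: t = -1.1799, fail to reject H₀

Derivation:
df = n - 1 = 22
SE = s_d/√n = 6.91/√23 = 1.4408
t = d̄/SE = -1.7/1.4408 = -1.1799
Critical value: t_{0.05,22} = ±1.717
p-value ≈ 0.2506
Decision: fail to reject H₀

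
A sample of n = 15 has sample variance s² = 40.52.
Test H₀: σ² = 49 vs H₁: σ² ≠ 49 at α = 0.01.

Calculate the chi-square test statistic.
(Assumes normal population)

Answer: χ² = 11.5771, fail to reject H₀

Derivation:
df = n - 1 = 14
χ² = (n-1)s²/σ₀² = 14×40.52/49 = 11.5771
Critical values: χ²_{0.995,14} = 4.075, χ²_{0.005,14} = 31.319
Rejection region: χ² < 4.075 or χ² > 31.319
Decision: fail to reject H₀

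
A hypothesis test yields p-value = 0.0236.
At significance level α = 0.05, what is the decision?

Answer: reject H₀

Derivation:
Compare p-value to α:
0.0236 < 0.05
Decision: reject H₀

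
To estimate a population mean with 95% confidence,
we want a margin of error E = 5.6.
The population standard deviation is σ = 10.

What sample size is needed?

z_0.025 = 1.960
n = (z×σ/E)² = (1.960×10/5.6)²
n = 12.2500
Round up: n = 13

Answer: n = 13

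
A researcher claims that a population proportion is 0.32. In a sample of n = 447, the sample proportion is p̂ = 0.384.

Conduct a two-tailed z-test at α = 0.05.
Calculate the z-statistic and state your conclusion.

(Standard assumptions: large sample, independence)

H₀: p = 0.32, H₁: p ≠ 0.32
Standard error: SE = √(p₀(1-p₀)/n) = √(0.32×0.68/447) = 0.022064
z-statistic: z = (p̂ - p₀)/SE = (0.384 - 0.32)/0.022064 = 2.9007
Critical value: z_0.025 = ±1.960
p-value = 0.0037
Decision: reject H₀ at α = 0.05

Answer: z = 2.9007, reject H₀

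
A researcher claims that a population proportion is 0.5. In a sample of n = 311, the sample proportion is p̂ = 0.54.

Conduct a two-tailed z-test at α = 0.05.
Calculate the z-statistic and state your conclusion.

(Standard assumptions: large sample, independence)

H₀: p = 0.5, H₁: p ≠ 0.5
Standard error: SE = √(p₀(1-p₀)/n) = √(0.5×0.5/311) = 0.028352
z-statistic: z = (p̂ - p₀)/SE = (0.54 - 0.5)/0.028352 = 1.4108
Critical value: z_0.025 = ±1.960
p-value = 0.1583
Decision: fail to reject H₀ at α = 0.05

Answer: z = 1.4108, fail to reject H₀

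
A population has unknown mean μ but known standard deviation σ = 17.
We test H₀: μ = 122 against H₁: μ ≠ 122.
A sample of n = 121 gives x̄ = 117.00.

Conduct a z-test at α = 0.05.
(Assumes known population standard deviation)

Standard error: SE = σ/√n = 17/√121 = 1.5455
z-statistic: z = (x̄ - μ₀)/SE = (117.00 - 122)/1.5455 = -3.2352
Critical value: ±1.960
p-value = 0.0012
Decision: reject H₀

Answer: z = -3.2352, reject H₀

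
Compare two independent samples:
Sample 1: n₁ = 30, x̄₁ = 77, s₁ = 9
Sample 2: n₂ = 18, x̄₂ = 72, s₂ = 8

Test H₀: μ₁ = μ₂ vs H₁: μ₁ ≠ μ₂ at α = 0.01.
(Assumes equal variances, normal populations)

Pooled variance: s²_p = [29×9² + 17×8²]/(46) = 74.7174
s_p = 8.6439
SE = s_p×√(1/n₁ + 1/n₂) = 8.6439×√(1/30 + 1/18) = 2.5771
t = (x̄₁ - x̄₂)/SE = (77 - 72)/2.5771 = 1.9402
df = 46, t-critical = ±2.687
Decision: fail to reject H₀

Answer: t = 1.9402, fail to reject H₀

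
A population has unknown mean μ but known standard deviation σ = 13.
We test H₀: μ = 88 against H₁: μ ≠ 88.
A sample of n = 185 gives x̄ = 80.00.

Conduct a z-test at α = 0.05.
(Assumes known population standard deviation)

Standard error: SE = σ/√n = 13/√185 = 0.9558
z-statistic: z = (x̄ - μ₀)/SE = (80.00 - 88)/0.9558 = -8.3700
Critical value: ±1.960
p-value < 0.0001
Decision: reject H₀

Answer: z = -8.3700, reject H₀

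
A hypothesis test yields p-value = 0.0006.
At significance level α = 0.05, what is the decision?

Answer: reject H₀

Derivation:
Compare p-value to α:
0.0006 < 0.05
Decision: reject H₀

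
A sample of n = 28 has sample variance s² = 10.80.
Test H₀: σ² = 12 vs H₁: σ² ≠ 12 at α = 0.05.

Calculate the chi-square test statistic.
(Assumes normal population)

df = n - 1 = 27
χ² = (n-1)s²/σ₀² = 27×10.80/12 = 24.3000
Critical values: χ²_{0.975,27} = 14.573, χ²_{0.025,27} = 43.195
Rejection region: χ² < 14.573 or χ² > 43.195
Decision: fail to reject H₀

Answer: χ² = 24.3000, fail to reject H₀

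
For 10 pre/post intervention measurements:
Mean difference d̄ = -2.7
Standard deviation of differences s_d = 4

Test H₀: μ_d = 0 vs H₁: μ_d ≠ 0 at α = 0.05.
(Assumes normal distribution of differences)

Answer: t = -2.1346, fail to reject H₀

Derivation:
df = n - 1 = 9
SE = s_d/√n = 4/√10 = 1.2649
t = d̄/SE = -2.7/1.2649 = -2.1346
Critical value: t_{0.025,9} = ±2.262
p-value ≈ 0.0616
Decision: fail to reject H₀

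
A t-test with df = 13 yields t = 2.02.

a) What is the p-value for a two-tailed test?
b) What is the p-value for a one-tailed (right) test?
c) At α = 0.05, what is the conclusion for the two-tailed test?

Answer: a) 0.0645, b) 0.0322, c) fail to reject H₀

Derivation:
Using t-distribution with df = 13:
a) Two-tailed: p = 2×P(T > 2.02) = 0.0645
b) One-tailed: p = P(T > 2.02) = 0.0322
c) 0.0645 ≥ 0.05, fail to reject H₀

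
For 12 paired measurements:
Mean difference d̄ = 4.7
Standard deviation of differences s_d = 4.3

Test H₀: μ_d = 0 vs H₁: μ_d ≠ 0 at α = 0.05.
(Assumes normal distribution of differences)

df = n - 1 = 11
SE = s_d/√n = 4.3/√12 = 1.2413
t = d̄/SE = 4.7/1.2413 = 3.7864
Critical value: t_{0.025,11} = ±2.201
p-value ≈ 0.0030
Decision: reject H₀

Answer: t = 3.7864, reject H₀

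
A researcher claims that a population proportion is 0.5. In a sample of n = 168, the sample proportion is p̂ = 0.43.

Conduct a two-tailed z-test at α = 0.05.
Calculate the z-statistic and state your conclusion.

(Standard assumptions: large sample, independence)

Answer: z = -1.8146, fail to reject H₀

Derivation:
H₀: p = 0.5, H₁: p ≠ 0.5
Standard error: SE = √(p₀(1-p₀)/n) = √(0.5×0.5/168) = 0.038576
z-statistic: z = (p̂ - p₀)/SE = (0.43 - 0.5)/0.038576 = -1.8146
Critical value: z_0.025 = ±1.960
p-value = 0.0696
Decision: fail to reject H₀ at α = 0.05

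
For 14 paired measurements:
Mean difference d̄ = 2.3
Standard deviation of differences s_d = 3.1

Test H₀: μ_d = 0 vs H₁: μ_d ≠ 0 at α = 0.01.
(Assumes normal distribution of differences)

Answer: t = 2.7761, fail to reject H₀

Derivation:
df = n - 1 = 13
SE = s_d/√n = 3.1/√14 = 0.8285
t = d̄/SE = 2.3/0.8285 = 2.7761
Critical value: t_{0.005,13} = ±3.012
p-value ≈ 0.0157
Decision: fail to reject H₀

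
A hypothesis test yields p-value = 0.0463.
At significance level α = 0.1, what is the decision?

Compare p-value to α:
0.0463 < 0.1
Decision: reject H₀

Answer: reject H₀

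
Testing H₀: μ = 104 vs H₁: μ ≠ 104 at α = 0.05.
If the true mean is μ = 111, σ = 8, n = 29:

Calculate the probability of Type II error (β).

Answer: β ≈ 0.0030

Derivation:
SE = σ/√n = 8/√29 = 1.4856
Critical values: μ₀ ± z_0.025×SE = 104 ± 1.960×1.4856
Acceptance region: (101.0882, 106.9118)
Under H₁ (μ = 111): z_high = (106.9118 - 111)/1.4856 = -2.7519, z_low = (101.0882 - 111)/1.4856 = -6.6719
β = P(not reject | H₁) = Φ(-2.7519) - Φ(-6.6719) ≈ 0.0030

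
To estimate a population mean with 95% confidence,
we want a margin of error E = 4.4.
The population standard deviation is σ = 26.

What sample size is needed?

Answer: n = 135

Derivation:
z_0.025 = 1.960
n = (z×σ/E)² = (1.960×26/4.4)²
n = 134.1385
Round up: n = 135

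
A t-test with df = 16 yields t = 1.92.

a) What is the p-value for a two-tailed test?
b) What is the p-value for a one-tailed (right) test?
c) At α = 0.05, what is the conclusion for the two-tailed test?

Answer: a) 0.0729, b) 0.0364, c) fail to reject H₀

Derivation:
Using t-distribution with df = 16:
a) Two-tailed: p = 2×P(T > 1.92) = 0.0729
b) One-tailed: p = P(T > 1.92) = 0.0364
c) 0.0729 ≥ 0.05, fail to reject H₀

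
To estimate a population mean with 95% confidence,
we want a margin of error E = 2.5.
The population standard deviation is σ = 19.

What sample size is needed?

z_0.025 = 1.960
n = (z×σ/E)² = (1.960×19/2.5)²
n = 221.8908
Round up: n = 222

Answer: n = 222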